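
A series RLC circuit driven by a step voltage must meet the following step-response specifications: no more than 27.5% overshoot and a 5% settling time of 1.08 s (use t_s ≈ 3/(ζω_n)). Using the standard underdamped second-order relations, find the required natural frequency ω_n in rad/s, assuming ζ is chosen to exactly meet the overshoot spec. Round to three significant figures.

From %OS = 100·exp(−πζ/√(1−ζ²)), invert to get ζ = −ln(OS)/√(π² + ln²(OS)) with OS = 0.275.
−ln 0.275 = 1.291, so ζ = 1.291/√(π² + 1.667) = 0.380.
From t_s ≈ 3/(ζω_n): ω_n = 3/(ζ·t_s) = 3/(0.380·1.08) = 7.31 rad/s.

ω_n ≈ 7.31 rad/s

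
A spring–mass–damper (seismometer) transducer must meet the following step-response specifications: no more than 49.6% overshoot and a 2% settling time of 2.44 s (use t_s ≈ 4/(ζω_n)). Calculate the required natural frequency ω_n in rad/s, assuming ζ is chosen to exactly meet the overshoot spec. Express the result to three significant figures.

Inverting the overshoot relation: ζ = |ln 0.496|/√(π² + ln²0.496) = 0.218.
Then ω_n = 4/(ζ t_s) = 4/(0.218 × 2.44) = 7.53 rad/s.

ω_n ≈ 7.53 rad/s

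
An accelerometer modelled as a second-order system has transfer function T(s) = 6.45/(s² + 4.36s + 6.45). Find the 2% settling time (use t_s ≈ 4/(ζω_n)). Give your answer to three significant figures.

t_s ≈ 1.83 s

Comparing the denominator to s² + 2ζω_n s + ω_n²: ω_n = √6.45 = 2.54 rad/s, and 2ζω_n = 4.36 so ζ = 4.36/(2·2.54) = 0.858.
t_s ≈ 4/(ζω_n) = 4/(0.858·2.54) = 1.83 s.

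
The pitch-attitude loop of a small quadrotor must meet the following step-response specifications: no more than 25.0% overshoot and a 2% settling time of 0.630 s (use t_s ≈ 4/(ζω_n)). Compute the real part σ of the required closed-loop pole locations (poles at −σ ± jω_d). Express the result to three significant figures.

The settling-time spec alone fixes σ = ζω_n = 4/t_s = 4/0.630 = 6.35.
(Overshoot then fixes ζ = 0.404 and hence ω_d = σ·√(1−ζ²)/ζ = 14.4 rad/s.)

σ ≈ 6.35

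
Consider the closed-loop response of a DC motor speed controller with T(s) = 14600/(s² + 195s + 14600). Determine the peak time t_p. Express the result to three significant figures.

Matching coefficients with s² + 2ζω_n s + ω_n² gives ω_n² = 14600 ⇒ ω_n = 121 rad/s, and ζ = 195/(2ω_n) = 0.807.
The damped frequency ω_d = ω_n√(1−ζ²) = 71.4 rad/s. Then t_p = π/ω_d = 0.0440 s.

t_p ≈ 0.0440 s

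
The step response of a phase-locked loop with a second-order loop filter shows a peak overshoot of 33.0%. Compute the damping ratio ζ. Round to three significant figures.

ζ ≈ 0.333

From %OS = 100·exp(−πζ/√(1−ζ²)), invert to get ζ = −ln(OS)/√(π² + ln²(OS)) with OS = 0.330.
−ln 0.330 = 1.109, so ζ = 1.109/√(π² + 1.229) = 0.333.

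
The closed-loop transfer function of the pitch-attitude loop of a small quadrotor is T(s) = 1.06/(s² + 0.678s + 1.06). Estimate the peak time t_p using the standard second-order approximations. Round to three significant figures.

ω_n = √1.06 = 1.03 rad/s; ζ = 0.678/(2·1.03) = 0.329.
ω_d = 1.03·√(1 − 0.329²) = 0.972 rad/s. Then t_p = π/ω_d = 3.23 s.

t_p ≈ 3.23 s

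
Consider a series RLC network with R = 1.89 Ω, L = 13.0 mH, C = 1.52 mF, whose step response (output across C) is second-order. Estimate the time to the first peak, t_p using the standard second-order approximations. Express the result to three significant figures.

t_p ≈ 0.0148 s

For a series RLC circuit (capacitor voltage as output), ω_n = 1/√(LC) = 1/√(13.0 mH · 1.52 mF) = 225 rad/s.
ζ = (R/2)·√(C/L) = (1.89/2)·√(1.52 mF/13.0 mH) = 0.323.
ω_d = 225·√(1 − 0.323²) = 213 rad/s. t_p = π/ω_d = 0.0148 s.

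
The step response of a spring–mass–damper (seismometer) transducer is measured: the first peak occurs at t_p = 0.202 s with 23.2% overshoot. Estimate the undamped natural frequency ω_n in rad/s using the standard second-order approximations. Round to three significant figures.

ω_n ≈ 17.2 rad/s

ζ from %OS: ζ = |ln 0.232|/√(π²+ln²0.232) = 0.422.
From t_p = π/ω_d, ω_d = π/0.202 = 15.6 rad/s, so ω_n = ω_d/√(1−ζ²) = 17.2 rad/s.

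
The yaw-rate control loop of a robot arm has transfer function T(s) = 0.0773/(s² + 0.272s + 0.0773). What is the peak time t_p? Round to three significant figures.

Comparing the denominator to s² + 2ζω_n s + ω_n²: ω_n = √0.0773 = 0.278 rad/s, and 2ζω_n = 0.272 so ζ = 0.272/(2·0.278) = 0.489.
ω_d = 0.278·√(1 − 0.489²) = 0.242 rad/s. Then t_p = π/ω_d = 13.0 s.

t_p ≈ 13.0 s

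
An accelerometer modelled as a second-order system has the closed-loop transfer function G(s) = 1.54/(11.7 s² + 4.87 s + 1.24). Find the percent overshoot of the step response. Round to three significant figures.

%OS ≈ 7.34%

Dividing through by 11.7: denominator becomes s² + 0.4162 s + 0.1060.
So ω_n = √0.1060 = 0.326 rad/s and ζ = 0.4162/(2·0.326) = 0.639.
Overshoot: exp(−π·0.639/√(1−0.639²)) = 0.0734, i.e. 7.34%.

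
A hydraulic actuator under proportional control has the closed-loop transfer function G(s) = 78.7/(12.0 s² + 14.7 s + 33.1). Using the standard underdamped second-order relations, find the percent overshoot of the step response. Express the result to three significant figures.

Dividing through by 12.0: denominator becomes s² + 1.225 s + 2.758.
So ω_n = √2.758 = 1.66 rad/s and ζ = 1.225/(2·1.66) = 0.369.
Overshoot: exp(−π·0.369/√(1−0.369²)) = 0.288, i.e. 28.8%.

%OS ≈ 28.8%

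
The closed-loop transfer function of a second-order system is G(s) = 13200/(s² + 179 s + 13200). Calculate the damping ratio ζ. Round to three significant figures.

Comparing the denominator to s² + 2ζω_n s + ω_n²: ω_n = √13200 = 115 rad/s, and 2ζω_n = 179 so ζ = 179/(2·115) = 0.779.

ζ ≈ 0.779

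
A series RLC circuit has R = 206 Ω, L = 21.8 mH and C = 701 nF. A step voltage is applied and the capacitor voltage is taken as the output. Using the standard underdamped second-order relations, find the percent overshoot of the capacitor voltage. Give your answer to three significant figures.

%OS ≈ 10.4%

For a series RLC circuit (capacitor voltage as output), ω_n = 1/√(LC) = 1/√(21.8 mH · 701 nF) = 8090 rad/s.
ζ = (R/2)·√(C/L) = (206/2)·√(701 nF/21.8 mH) = 0.584.
%OS = 100·exp(−πζ/√(1−ζ²)) = 10.4%.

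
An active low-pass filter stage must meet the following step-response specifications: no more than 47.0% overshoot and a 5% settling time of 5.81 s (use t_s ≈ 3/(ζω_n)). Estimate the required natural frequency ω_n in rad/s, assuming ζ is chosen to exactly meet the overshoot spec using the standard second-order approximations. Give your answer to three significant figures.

ω_n ≈ 2.21 rad/s

ζ = −ln(OS)/√(π² + (ln OS)²). With OS = 0.470, ln OS = −0.7550 and ζ = 0.7550/3.231 = 0.234.
Then ω_n = 3/(ζ t_s) = 3/(0.234 × 5.81) = 2.21 rad/s.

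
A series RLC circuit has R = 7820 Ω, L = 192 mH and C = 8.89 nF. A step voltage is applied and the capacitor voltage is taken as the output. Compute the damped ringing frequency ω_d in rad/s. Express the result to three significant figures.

For a series RLC circuit (capacitor voltage as output), ω_n = 1/√(LC) = 1/√(192 mH · 8.89 nF) = 24200 rad/s.
ζ = (R/2)·√(C/L) = (7820/2)·√(8.89 nF/192 mH) = 0.841.
ω_d = ω_n√(1−ζ²) = 13100 rad/s.

ω_d ≈ 13100 rad/s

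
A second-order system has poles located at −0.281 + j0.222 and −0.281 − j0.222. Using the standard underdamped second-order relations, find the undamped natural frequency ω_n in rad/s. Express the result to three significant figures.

With σ = 0.281, ω_d = 0.222: ω_n = √(σ²+ω_d²) = 0.358 rad/s, ζ = σ/ω_n = 0.785.

ω_n ≈ 0.358 rad/s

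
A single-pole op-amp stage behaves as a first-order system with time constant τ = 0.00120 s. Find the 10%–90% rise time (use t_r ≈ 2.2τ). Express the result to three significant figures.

t_r ≈ 0.00264 s

t_r ≈ 2.2τ = 0.00264 s.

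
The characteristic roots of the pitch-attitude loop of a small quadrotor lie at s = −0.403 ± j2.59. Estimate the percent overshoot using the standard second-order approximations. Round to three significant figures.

|pole| = ω_n = √(0.403² + 2.59²) = 2.62 rad/s; ζ = cos θ = σ/ω_n = 0.154.
%OS = 100 e^{−πζ/√(1−ζ²)} with ζ = 0.154 gives 61.3%.

%OS ≈ 61.3%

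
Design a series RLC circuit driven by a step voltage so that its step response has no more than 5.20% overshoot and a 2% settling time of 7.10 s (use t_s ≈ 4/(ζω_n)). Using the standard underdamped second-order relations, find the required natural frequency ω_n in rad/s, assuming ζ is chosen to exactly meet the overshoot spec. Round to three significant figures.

ω_n ≈ 0.822 rad/s

Inverting the overshoot relation: ζ = |ln 0.0520|/√(π² + ln²0.0520) = 0.685.
Then ω_n = 4/(ζ t_s) = 4/(0.685 × 7.10) = 0.822 rad/s.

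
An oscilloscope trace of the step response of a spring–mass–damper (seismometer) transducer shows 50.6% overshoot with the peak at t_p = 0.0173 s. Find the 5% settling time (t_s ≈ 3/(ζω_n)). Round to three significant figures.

ζ from %OS: ζ = |ln 0.506|/√(π²+ln²0.506) = 0.212.
From t_p = π/ω_d, ω_d = π/0.0173 = 182 rad/s, so ω_n = ω_d/√(1−ζ²) = 186 rad/s.
t_s ≈ 3/(ζω_n) = 3/(0.212·186) = 0.0762 s.

t_s ≈ 0.0762 s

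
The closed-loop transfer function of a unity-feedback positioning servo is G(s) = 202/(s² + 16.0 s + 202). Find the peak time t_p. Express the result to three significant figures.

Matching coefficients with s² + 2ζω_n s + ω_n² gives ω_n² = 202 ⇒ ω_n = 14.2 rad/s, and ζ = 16.0/(2ω_n) = 0.563.
ω_d = 14.2·√(1 − 0.563²) = 11.7 rad/s. Then t_p = π/ω_d = 0.267 s.

t_p ≈ 0.267 s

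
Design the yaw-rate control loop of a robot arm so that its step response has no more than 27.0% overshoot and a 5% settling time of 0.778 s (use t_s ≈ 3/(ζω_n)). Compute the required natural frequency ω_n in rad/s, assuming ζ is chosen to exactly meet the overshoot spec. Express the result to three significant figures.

ζ = −ln(OS)/√(π² + (ln OS)²). With OS = 0.270, ln OS = −1.309 and ζ = 1.309/3.404 = 0.385.
From t_s ≈ 3/(ζω_n): ω_n = 3/(ζ·t_s) = 3/(0.385·0.778) = 10.0 rad/s.

ω_n ≈ 10.0 rad/s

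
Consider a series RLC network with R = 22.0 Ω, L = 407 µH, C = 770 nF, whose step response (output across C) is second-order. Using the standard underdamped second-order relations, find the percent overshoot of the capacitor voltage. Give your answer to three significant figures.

%OS ≈ 18.1%

For a series RLC circuit (capacitor voltage as output), ω_n = 1/√(LC) = 1/√(407 µH · 770 nF) = 56500 rad/s.
ζ = (R/2)·√(C/L) = (22.0/2)·√(770 nF/407 µH) = 0.478.
Overshoot: exp(−π·0.478/√(1−0.478²)) = 0.181, i.e. 18.1%.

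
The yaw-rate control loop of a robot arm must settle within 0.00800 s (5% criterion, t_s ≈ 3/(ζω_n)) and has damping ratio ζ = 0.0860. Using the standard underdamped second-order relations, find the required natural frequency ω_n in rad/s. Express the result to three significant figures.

ω_n ≈ 4360 rad/s

Rearranging t_s ≈ 3/(ζω_n) gives ω_n = 3/(ζ·t_s) = 3/(0.0860 × 0.00800) = 4360 rad/s.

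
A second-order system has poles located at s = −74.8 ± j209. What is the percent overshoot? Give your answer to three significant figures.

|pole| = ω_n = √(74.8² + 209²) = 222 rad/s; ζ = cos θ = σ/ω_n = 0.337.
%OS = 100·exp(−πζ/√(1−ζ²)) = 32.5%.

%OS ≈ 32.5%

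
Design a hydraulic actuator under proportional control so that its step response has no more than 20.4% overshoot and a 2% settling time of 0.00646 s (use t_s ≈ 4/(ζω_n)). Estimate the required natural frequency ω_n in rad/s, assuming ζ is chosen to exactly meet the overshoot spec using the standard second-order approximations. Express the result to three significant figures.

ω_n ≈ 1370 rad/s

From %OS = 100·exp(−πζ/√(1−ζ²)), invert to get ζ = −ln(OS)/√(π² + ln²(OS)) with OS = 0.204.
−ln 0.204 = 1.590, so ζ = 1.590/√(π² + 2.527) = 0.451.
Then ω_n = 4/(ζ t_s) = 4/(0.451 × 0.00646) = 1370 rad/s.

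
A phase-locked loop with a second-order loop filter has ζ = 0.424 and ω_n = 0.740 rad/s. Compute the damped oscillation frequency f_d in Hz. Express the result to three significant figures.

f_d ≈ 0.107 Hz

ω_d = ω_n√(1−ζ²) = 0.740·√0.820 = 0.670 rad/s.
f_d = ω_d/(2π) = 0.107 Hz.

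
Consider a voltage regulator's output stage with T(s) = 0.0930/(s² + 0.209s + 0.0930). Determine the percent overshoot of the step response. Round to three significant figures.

%OS ≈ 31.8%

Comparing the denominator to s² + 2ζω_n s + ω_n²: ω_n = √0.0930 = 0.305 rad/s, and 2ζω_n = 0.209 so ζ = 0.209/(2·0.305) = 0.343.
%OS = 100·exp(−πζ/√(1−ζ²)) = 31.8%.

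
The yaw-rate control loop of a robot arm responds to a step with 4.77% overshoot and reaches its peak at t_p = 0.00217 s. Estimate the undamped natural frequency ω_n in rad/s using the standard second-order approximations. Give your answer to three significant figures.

ζ from %OS: ζ = |ln 0.0477|/√(π²+ln²0.0477) = 0.696.
From t_p = π/ω_d, ω_d = π/0.00217 = 1450 rad/s, so ω_n = ω_d/√(1−ζ²) = 2020 rad/s.

ω_n ≈ 2020 rad/s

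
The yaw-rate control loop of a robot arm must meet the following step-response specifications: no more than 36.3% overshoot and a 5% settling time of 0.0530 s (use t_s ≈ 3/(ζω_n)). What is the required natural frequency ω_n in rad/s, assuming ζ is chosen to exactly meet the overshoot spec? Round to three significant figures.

ζ = −ln(OS)/√(π² + (ln OS)²). With OS = 0.363, ln OS = −1.013 and ζ = 1.013/3.301 = 0.307.
From t_s ≈ 3/(ζω_n): ω_n = 3/(ζ·t_s) = 3/(0.307·0.0530) = 184 rad/s.

ω_n ≈ 184 rad/s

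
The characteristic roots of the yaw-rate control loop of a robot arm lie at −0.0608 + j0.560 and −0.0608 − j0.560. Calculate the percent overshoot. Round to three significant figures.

%OS ≈ 71.1%

With σ = 0.0608, ω_d = 0.560: ω_n = √(σ²+ω_d²) = 0.563 rad/s, ζ = σ/ω_n = 0.108.
%OS = 100·exp(−πζ/√(1−ζ²)) = 71.1%.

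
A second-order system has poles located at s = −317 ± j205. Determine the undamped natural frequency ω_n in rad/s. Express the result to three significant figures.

ω_n ≈ 378 rad/s

The poles are at −σ ± jω_d with σ = 317 and ω_d = 205, so ω_n = √(σ²+ω_d²) = 378 rad/s and ζ = σ/ω_n = 0.840.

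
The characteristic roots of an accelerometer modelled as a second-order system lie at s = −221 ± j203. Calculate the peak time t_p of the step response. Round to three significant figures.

t_p ≈ 0.0155 s

t_p = π/ω_d with ω_d = 203 (the imaginary part), so t_p = 0.0155 s.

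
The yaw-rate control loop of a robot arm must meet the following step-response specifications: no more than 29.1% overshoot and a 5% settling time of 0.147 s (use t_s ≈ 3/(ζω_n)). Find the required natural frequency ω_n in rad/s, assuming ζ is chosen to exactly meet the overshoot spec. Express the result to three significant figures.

ω_n ≈ 55.8 rad/s

Inverting the overshoot relation: ζ = |ln 0.291|/√(π² + ln²0.291) = 0.366.
From t_s ≈ 3/(ζω_n): ω_n = 3/(ζ·t_s) = 3/(0.366·0.147) = 55.8 rad/s.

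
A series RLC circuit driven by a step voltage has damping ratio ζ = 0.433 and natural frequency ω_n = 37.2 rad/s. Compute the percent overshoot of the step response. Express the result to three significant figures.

For an underdamped second-order system, %OS = 100·exp(−πζ/√(1−ζ²)).
πζ/√(1−ζ²) = π·0.433/√(1−0.187) = 1.509, so %OS = 100·e^(−1.509) = 22.1%.

%OS ≈ 22.1%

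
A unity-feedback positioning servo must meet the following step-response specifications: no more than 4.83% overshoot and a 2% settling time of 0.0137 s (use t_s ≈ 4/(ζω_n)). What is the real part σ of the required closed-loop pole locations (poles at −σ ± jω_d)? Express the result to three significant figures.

σ ≈ 292

The settling-time spec alone fixes σ = ζω_n = 4/t_s = 4/0.0137 = 292.
(Overshoot then fixes ζ = 0.694 and hence ω_d = σ·√(1−ζ²)/ζ = 303 rad/s.)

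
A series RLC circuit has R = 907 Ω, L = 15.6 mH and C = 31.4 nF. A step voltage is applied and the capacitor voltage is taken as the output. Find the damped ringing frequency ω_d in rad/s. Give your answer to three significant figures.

ω_d ≈ 34600 rad/s

For a series RLC circuit (capacitor voltage as output), ω_n = 1/√(LC) = 1/√(15.6 mH · 31.4 nF) = 45200 rad/s.
ζ = (R/2)·√(C/L) = (907/2)·√(31.4 nF/15.6 mH) = 0.643.
The damped frequency ω_d = ω_n√(1−ζ²) = 34600 rad/s.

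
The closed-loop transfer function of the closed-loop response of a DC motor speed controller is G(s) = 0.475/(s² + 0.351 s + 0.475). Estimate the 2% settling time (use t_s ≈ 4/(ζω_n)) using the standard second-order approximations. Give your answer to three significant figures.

Comparing the denominator to s² + 2ζω_n s + ω_n²: ω_n = √0.475 = 0.689 rad/s, and 2ζω_n = 0.351 so ζ = 0.351/(2·0.689) = 0.255.
t_s ≈ 4/(ζω_n) = 4/(0.255·0.689) = 22.8 s.

t_s ≈ 22.8 s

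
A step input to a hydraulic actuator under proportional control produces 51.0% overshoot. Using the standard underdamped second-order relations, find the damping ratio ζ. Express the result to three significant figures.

ζ = −ln(OS)/√(π² + (ln OS)²). With OS = 0.510, ln OS = −0.6733 and ζ = 0.6733/3.213 = 0.210.

ζ ≈ 0.210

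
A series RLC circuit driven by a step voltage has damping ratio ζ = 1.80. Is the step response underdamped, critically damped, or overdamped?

Since ζ = 1.80 > 1, the system is overdamped.

overdamped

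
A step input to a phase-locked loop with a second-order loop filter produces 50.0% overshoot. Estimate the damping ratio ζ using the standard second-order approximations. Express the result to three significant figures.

From %OS = 100·exp(−πζ/√(1−ζ²)), invert to get ζ = −ln(OS)/√(π² + ln²(OS)) with OS = 0.500.
−ln 0.500 = 0.6931, so ζ = 0.6931/√(π² + 0.4805) = 0.215.

ζ ≈ 0.215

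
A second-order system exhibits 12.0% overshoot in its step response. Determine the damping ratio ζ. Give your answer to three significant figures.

ζ ≈ 0.559

Inverting the overshoot relation: ζ = |ln 0.120|/√(π² + ln²0.120) = 0.559.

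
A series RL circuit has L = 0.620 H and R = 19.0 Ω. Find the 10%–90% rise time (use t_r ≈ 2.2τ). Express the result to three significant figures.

τ = L/R = 0.620/19.0 = 0.0326 s.
t_r ≈ 2.2τ = 0.0718 s.

t_r ≈ 0.0718 s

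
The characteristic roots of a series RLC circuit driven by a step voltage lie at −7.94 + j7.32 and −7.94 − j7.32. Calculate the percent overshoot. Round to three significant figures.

%OS ≈ 3.31%

The poles are at −σ ± jω_d with σ = 7.94 and ω_d = 7.32, so ω_n = √(σ²+ω_d²) = 10.8 rad/s and ζ = σ/ω_n = 0.735.
Overshoot: exp(−π·0.735/√(1−0.735²)) = 0.0331, i.e. 3.31%.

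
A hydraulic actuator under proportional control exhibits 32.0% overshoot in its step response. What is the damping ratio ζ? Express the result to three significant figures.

ζ = −ln(OS)/√(π² + (ln OS)²). With OS = 0.320, ln OS = −1.139 and ζ = 1.139/3.342 = 0.341.

ζ ≈ 0.341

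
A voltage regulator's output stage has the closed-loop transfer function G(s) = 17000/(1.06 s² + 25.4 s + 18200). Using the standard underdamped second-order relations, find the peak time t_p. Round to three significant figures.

t_p ≈ 0.0241 s

Dividing through by 1.06: denominator becomes s² + 23.96 s + 17170.
So ω_n = √17170 = 131 rad/s and ζ = 23.96/(2·131) = 0.0914.
ω_d = ω_n√(1−ζ²) = 130 rad/s. t_p = π/ω_d = 0.0241 s.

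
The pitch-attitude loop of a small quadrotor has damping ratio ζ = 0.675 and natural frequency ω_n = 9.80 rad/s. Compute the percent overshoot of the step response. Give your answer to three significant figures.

%OS ≈ 5.65%

For an underdamped second-order system, %OS = 100·exp(−πζ/√(1−ζ²)).
πζ/√(1−ζ²) = π·0.675/√(1−0.456) = 2.874, so %OS = 100·e^(−2.874) = 5.65%.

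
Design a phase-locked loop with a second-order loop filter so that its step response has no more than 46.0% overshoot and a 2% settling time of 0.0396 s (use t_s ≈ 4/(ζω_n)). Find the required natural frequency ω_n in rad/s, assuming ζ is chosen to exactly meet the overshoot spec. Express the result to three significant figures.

ω_n ≈ 421 rad/s

ζ = −ln(OS)/√(π² + (ln OS)²). With OS = 0.460, ln OS = −0.7765 and ζ = 0.7765/3.236 = 0.240.
From t_s ≈ 4/(ζω_n): ω_n = 4/(ζ·t_s) = 4/(0.240·0.0396) = 421 rad/s.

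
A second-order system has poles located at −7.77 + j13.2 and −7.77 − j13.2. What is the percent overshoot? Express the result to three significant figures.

|pole| = ω_n = √(7.77² + 13.2²) = 15.3 rad/s; ζ = cos θ = σ/ω_n = 0.507.
Overshoot: exp(−π·0.507/√(1−0.507²)) = 0.157, i.e. 15.7%.

%OS ≈ 15.7%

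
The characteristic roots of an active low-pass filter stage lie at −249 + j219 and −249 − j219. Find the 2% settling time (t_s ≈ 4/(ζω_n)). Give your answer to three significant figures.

t_s ≈ 0.0161 s

For poles at −σ ± jω_d, ζω_n = σ = 249, so t_s ≈ 4/σ = 0.0161 s.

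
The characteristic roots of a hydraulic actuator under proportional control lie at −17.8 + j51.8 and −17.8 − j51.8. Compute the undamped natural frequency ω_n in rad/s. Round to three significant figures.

|pole| = ω_n = √(17.8² + 51.8²) = 54.8 rad/s; ζ = cos θ = σ/ω_n = 0.325.

ω_n ≈ 54.8 rad/s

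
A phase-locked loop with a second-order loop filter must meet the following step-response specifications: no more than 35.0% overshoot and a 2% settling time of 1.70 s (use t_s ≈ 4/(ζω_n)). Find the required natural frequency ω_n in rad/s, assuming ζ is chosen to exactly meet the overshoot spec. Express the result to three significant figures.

Inverting the overshoot relation: ζ = |ln 0.350|/√(π² + ln²0.350) = 0.317.
From t_s ≈ 4/(ζω_n): ω_n = 4/(ζ·t_s) = 4/(0.317·1.70) = 7.42 rad/s.

ω_n ≈ 7.42 rad/s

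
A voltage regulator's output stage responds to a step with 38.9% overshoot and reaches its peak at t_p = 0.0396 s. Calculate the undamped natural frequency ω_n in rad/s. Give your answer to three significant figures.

The overshoot fixes ζ = −ln(OS)/√(π²+ln²(OS)) = 0.288.
From t_p = π/ω_d, ω_d = π/0.0396 = 79.3 rad/s, so ω_n = ω_d/√(1−ζ²) = 82.8 rad/s.

ω_n ≈ 82.8 rad/s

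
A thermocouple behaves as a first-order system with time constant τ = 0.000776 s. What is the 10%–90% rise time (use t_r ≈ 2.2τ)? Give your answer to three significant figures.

t_r ≈ 2.2τ = 0.00171 s.

t_r ≈ 0.00171 s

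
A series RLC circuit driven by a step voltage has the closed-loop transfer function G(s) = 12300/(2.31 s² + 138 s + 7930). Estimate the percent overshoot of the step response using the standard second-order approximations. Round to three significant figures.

%OS ≈ 15.5%

Dividing through by 2.31: denominator becomes s² + 59.74 s + 3433.
So ω_n = √3433 = 58.6 rad/s and ζ = 59.74/(2·58.6) = 0.510.
%OS = 100 e^{−πζ/√(1−ζ²)} with ζ = 0.510 gives 15.5%.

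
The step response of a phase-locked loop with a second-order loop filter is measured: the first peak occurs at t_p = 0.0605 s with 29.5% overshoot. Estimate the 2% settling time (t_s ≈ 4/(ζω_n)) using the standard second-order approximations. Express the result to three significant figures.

ζ from %OS: ζ = |ln 0.295|/√(π²+ln²0.295) = 0.362.
From t_p = π/ω_d, ω_d = π/0.0605 = 51.9 rad/s, so ω_n = ω_d/√(1−ζ²) = 55.7 rad/s.
t_s ≈ 4/(ζω_n) = 4/(0.362·55.7) = 0.198 s.

t_s ≈ 0.198 s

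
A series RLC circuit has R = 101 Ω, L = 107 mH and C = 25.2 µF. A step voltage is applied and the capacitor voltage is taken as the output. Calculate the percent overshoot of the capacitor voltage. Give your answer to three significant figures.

%OS ≈ 2.12%

For a series RLC circuit (capacitor voltage as output), ω_n = 1/√(LC) = 1/√(107 mH · 25.2 µF) = 609 rad/s.
ζ = (R/2)·√(C/L) = (101/2)·√(25.2 µF/107 mH) = 0.775.
Overshoot: exp(−π·0.775/√(1−0.775²)) = 0.0212, i.e. 2.12%.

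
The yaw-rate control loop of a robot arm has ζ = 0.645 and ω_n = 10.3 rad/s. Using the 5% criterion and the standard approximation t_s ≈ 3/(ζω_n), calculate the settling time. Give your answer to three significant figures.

t_s ≈ 3/(ζω_n) = 3/(0.645 × 10.3) = 0.452 s.

t_s ≈ 0.452 s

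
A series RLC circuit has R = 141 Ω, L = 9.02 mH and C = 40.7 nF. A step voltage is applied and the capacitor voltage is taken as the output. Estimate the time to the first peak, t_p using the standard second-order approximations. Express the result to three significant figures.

For a series RLC circuit (capacitor voltage as output), ω_n = 1/√(LC) = 1/√(9.02 mH · 40.7 nF) = 52200 rad/s.
ζ = (R/2)·√(C/L) = (141/2)·√(40.7 nF/9.02 mH) = 0.150.
ω_d = ω_n√(1−ζ²) = 51600 rad/s. t_p = π/ω_d = 0.0000609 s.

t_p ≈ 0.0000609 s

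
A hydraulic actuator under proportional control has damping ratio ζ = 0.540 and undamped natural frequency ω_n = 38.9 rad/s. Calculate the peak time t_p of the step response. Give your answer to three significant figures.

t_p ≈ 0.0960 s

The damped frequency is ω_d = ω_n√(1−ζ²) = 38.9·√(1−0.292) = 32.7 rad/s.
Peak time t_p = π/ω_d = π/32.7 = 0.0960 s.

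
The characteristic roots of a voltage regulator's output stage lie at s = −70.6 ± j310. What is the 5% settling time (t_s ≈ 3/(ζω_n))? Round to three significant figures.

t_s ≈ 0.0425 s

For poles at −σ ± jω_d, ζω_n = σ = 70.6, so t_s ≈ 3/σ = 0.0425 s.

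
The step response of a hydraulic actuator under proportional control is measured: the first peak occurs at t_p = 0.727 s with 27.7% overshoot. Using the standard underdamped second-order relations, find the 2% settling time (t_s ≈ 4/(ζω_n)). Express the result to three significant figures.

ζ from %OS: ζ = |ln 0.277|/√(π²+ln²0.277) = 0.378.
From t_p = π/ω_d, ω_d = π/0.727 = 4.32 rad/s, so ω_n = ω_d/√(1−ζ²) = 4.67 rad/s.
t_s ≈ 4/(ζω_n) = 4/(0.378·4.67) = 2.27 s.

t_s ≈ 2.27 s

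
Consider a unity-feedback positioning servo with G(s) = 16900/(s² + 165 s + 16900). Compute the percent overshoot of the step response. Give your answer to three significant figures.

%OS ≈ 7.58%

Comparing the denominator to s² + 2ζω_n s + ω_n²: ω_n = √16900 = 130 rad/s, and 2ζω_n = 165 so ζ = 165/(2·130) = 0.635.
Overshoot: exp(−π·0.635/√(1−0.635²)) = 0.0758, i.e. 7.58%.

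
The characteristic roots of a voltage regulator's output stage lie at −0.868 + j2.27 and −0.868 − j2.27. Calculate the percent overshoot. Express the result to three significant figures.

%OS ≈ 30.1%

|pole| = ω_n = √(0.868² + 2.27²) = 2.43 rad/s; ζ = cos θ = σ/ω_n = 0.357.
%OS = 100 e^{−πζ/√(1−ζ²)} with ζ = 0.357 gives 30.1%.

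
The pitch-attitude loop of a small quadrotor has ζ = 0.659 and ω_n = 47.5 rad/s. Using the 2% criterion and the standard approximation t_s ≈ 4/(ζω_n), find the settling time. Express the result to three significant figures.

t_s ≈ 4/(ζω_n) = 4/(0.659 × 47.5) = 0.128 s.

t_s ≈ 0.128 s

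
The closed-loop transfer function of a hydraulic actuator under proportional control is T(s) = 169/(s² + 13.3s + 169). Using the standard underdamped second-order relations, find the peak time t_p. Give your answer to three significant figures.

Matching coefficients with s² + 2ζω_n s + ω_n² gives ω_n² = 169 ⇒ ω_n = 13.0 rad/s, and ζ = 13.3/(2ω_n) = 0.512.
ω_d = 13.0·√(1 − 0.512²) = 11.2 rad/s. Then t_p = π/ω_d = 0.281 s.

t_p ≈ 0.281 s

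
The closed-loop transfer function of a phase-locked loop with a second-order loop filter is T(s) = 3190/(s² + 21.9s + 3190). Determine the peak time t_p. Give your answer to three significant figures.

Comparing the denominator to s² + 2ζω_n s + ω_n²: ω_n = √3190 = 56.5 rad/s, and 2ζω_n = 21.9 so ζ = 21.9/(2·56.5) = 0.194.
ω_d = ω_n√(1−ζ²) = 55.4 rad/s. Then t_p = π/ω_d = 0.0567 s.

t_p ≈ 0.0567 s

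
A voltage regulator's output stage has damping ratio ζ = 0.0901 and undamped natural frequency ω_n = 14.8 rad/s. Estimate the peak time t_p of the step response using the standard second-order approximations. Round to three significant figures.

The damped frequency is ω_d = ω_n√(1−ζ²) = 14.8·√(1−0.00812) = 14.7 rad/s.
Peak time t_p = π/ω_d = π/14.7 = 0.213 s.

t_p ≈ 0.213 s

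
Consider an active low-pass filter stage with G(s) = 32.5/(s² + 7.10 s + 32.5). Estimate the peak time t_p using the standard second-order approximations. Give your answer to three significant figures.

ω_n = √32.5 = 5.70 rad/s; ζ = 7.10/(2·5.70) = 0.623.
The damped frequency ω_d = ω_n√(1−ζ²) = 4.46 rad/s. Then t_p = π/ω_d = 0.704 s.

t_p ≈ 0.704 s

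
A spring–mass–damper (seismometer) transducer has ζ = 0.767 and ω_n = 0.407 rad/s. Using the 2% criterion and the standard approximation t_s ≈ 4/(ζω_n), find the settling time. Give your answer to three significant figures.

t_s ≈ 4/(ζω_n) = 4/(0.767 × 0.407) = 12.8 s.

t_s ≈ 12.8 s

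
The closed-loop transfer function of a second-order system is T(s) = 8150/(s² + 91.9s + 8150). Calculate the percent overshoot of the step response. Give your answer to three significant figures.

ω_n = √8150 = 90.3 rad/s; ζ = 91.9/(2·90.3) = 0.509.
Overshoot: exp(−π·0.509/√(1−0.509²)) = 0.156, i.e. 15.6%.

%OS ≈ 15.6%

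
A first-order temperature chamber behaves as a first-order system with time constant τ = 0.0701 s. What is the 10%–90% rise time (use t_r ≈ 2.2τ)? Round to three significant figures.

t_r ≈ 0.154 s

t_r ≈ 2.2τ = 0.154 s.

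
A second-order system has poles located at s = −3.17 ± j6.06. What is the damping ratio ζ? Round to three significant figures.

ζ ≈ 0.464

With σ = 3.17, ω_d = 6.06: ω_n = √(σ²+ω_d²) = 6.84 rad/s, ζ = σ/ω_n = 0.464.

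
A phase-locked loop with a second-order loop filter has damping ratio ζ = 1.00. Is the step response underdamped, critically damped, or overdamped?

critically damped

Since ζ = 1, the system is critically damped.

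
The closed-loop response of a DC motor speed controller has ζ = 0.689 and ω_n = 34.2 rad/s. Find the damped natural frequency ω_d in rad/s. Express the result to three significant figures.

ω_d = ω_n√(1−ζ²) = 34.2·√0.525 = 24.8 rad/s.

ω_d ≈ 24.8 rad/s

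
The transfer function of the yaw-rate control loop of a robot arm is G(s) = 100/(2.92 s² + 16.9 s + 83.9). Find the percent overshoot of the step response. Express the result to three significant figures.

%OS ≈ 13.3%

Dividing through by 2.92: denominator becomes s² + 5.788 s + 28.73.
So ω_n = √28.73 = 5.36 rad/s and ζ = 5.788/(2·5.36) = 0.540.
%OS = 100 e^{−πζ/√(1−ζ²)} with ζ = 0.540 gives 13.3%.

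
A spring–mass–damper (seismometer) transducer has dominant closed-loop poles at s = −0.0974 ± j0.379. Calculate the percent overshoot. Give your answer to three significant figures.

%OS ≈ 44.6%

|pole| = ω_n = √(0.0974² + 0.379²) = 0.391 rad/s; ζ = cos θ = σ/ω_n = 0.249.
%OS = 100 e^{−πζ/√(1−ζ²)} with ζ = 0.249 gives 44.6%.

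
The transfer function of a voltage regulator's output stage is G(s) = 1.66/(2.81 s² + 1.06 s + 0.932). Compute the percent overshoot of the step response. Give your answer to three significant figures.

Dividing through by 2.81: denominator becomes s² + 0.3772 s + 0.3317.
So ω_n = √0.3317 = 0.576 rad/s and ζ = 0.3772/(2·0.576) = 0.328.
%OS = 100 e^{−πζ/√(1−ζ²)} with ζ = 0.328 gives 33.7%.

%OS ≈ 33.7%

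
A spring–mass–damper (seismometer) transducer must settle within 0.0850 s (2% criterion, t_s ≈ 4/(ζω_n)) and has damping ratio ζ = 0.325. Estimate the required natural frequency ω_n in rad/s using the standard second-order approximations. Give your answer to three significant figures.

ω_n ≈ 145 rad/s

Rearranging t_s ≈ 4/(ζω_n) gives ω_n = 4/(ζ·t_s) = 4/(0.325 × 0.0850) = 145 rad/s.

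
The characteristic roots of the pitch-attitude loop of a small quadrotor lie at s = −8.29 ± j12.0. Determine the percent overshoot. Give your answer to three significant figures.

%OS ≈ 11.4%

|pole| = ω_n = √(8.29² + 12.0²) = 14.6 rad/s; ζ = cos θ = σ/ω_n = 0.568.
%OS = 100·exp(−πζ/√(1−ζ²)) = 11.4%.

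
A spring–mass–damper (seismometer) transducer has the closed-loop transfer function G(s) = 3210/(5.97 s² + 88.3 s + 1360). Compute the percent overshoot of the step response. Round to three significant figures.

%OS ≈ 17.1%

Dividing through by 5.97: denominator becomes s² + 14.79 s + 227.8.
So ω_n = √227.8 = 15.1 rad/s and ζ = 14.79/(2·15.1) = 0.490.
%OS = 100·exp(−πζ/√(1−ζ²)) = 17.1%.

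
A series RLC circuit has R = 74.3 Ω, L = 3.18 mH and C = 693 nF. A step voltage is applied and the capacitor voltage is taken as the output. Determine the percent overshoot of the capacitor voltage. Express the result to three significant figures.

For a series RLC circuit (capacitor voltage as output), ω_n = 1/√(LC) = 1/√(3.18 mH · 693 nF) = 21300 rad/s.
ζ = (R/2)·√(C/L) = (74.3/2)·√(693 nF/3.18 mH) = 0.548.
%OS = 100·exp(−πζ/√(1−ζ²)) = 12.7%.

%OS ≈ 12.7%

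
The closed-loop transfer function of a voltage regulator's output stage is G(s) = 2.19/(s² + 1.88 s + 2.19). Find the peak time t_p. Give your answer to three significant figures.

ω_n = √2.19 = 1.48 rad/s; ζ = 1.88/(2·1.48) = 0.635.
ω_d = 1.48·√(1 − 0.635²) = 1.14 rad/s. Then t_p = π/ω_d = 2.75 s.

t_p ≈ 2.75 s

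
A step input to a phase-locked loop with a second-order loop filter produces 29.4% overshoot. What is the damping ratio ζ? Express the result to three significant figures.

ζ ≈ 0.363

Inverting the overshoot relation: ζ = |ln 0.294|/√(π² + ln²0.294) = 0.363.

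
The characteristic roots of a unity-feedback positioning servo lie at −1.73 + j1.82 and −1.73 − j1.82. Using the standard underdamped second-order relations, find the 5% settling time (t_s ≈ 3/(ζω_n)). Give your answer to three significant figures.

t_s ≈ 1.73 s

For poles at −σ ± jω_d, ζω_n = σ = 1.73, so t_s ≈ 3/σ = 1.73 s.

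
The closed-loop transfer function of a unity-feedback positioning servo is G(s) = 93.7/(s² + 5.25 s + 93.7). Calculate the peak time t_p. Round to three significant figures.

Matching coefficients with s² + 2ζω_n s + ω_n² gives ω_n² = 93.7 ⇒ ω_n = 9.68 rad/s, and ζ = 5.25/(2ω_n) = 0.271.
ω_d = 9.68·√(1 − 0.271²) = 9.32 rad/s. Then t_p = π/ω_d = 0.337 s.

t_p ≈ 0.337 s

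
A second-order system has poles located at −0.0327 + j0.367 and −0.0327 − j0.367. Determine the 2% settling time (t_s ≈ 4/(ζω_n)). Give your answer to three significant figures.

t_s ≈ 122 s

For poles at −σ ± jω_d, ζω_n = σ = 0.0327, so t_s ≈ 4/σ = 122 s.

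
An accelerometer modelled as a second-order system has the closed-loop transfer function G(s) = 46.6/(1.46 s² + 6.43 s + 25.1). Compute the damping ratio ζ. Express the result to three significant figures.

ζ ≈ 0.531

Dividing through by 1.46: denominator becomes s² + 4.404 s + 17.19.
So ω_n = √17.19 = 4.15 rad/s and ζ = 4.404/(2·4.15) = 0.531.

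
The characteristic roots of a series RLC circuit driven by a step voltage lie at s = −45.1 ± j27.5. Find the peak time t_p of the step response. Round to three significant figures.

t_p = π/ω_d with ω_d = 27.5 (the imaginary part), so t_p = 0.114 s.

t_p ≈ 0.114 s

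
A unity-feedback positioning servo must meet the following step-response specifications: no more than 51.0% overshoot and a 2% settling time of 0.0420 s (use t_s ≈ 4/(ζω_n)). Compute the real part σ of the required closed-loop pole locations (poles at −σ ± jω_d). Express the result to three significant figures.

σ ≈ 95.2

The settling-time spec alone fixes σ = ζω_n = 4/t_s = 4/0.0420 = 95.2.
(Overshoot then fixes ζ = 0.210 and hence ω_d = σ·√(1−ζ²)/ζ = 444 rad/s.)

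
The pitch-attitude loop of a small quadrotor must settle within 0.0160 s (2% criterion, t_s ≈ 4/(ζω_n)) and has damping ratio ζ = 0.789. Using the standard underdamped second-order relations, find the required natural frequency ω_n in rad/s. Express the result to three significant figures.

Rearranging t_s ≈ 4/(ζω_n) gives ω_n = 4/(ζ·t_s) = 4/(0.789 × 0.0160) = 317 rad/s.

ω_n ≈ 317 rad/s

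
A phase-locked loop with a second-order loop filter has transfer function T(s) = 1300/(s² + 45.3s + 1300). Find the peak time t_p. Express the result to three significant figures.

t_p ≈ 0.112 s

ω_n = √1300 = 36.1 rad/s; ζ = 45.3/(2·36.1) = 0.628.
The damped frequency ω_d = ω_n√(1−ζ²) = 28.1 rad/s. Then t_p = π/ω_d = 0.112 s.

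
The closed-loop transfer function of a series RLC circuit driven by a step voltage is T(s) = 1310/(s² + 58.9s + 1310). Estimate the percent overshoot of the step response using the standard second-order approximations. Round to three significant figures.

%OS ≈ 1.23%

Comparing the denominator to s² + 2ζω_n s + ω_n²: ω_n = √1310 = 36.2 rad/s, and 2ζω_n = 58.9 so ζ = 58.9/(2·36.2) = 0.814.
%OS = 100·exp(−πζ/√(1−ζ²)) = 1.23%.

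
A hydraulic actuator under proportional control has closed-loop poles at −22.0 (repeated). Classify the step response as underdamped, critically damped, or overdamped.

critically damped

Since there is a repeated negative-real pole, the response is critically damped.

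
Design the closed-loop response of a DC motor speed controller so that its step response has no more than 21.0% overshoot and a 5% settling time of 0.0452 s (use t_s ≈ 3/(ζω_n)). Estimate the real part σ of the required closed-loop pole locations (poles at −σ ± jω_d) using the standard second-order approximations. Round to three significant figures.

The settling-time spec alone fixes σ = ζω_n = 3/t_s = 3/0.0452 = 66.4.
(Overshoot then fixes ζ = 0.445 and hence ω_d = σ·√(1−ζ²)/ζ = 134 rad/s.)

σ ≈ 66.4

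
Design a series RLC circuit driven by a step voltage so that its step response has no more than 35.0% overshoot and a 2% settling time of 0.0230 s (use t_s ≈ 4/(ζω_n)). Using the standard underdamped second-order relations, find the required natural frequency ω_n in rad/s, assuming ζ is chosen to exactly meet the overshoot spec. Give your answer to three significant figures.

ω_n ≈ 549 rad/s

ζ = −ln(OS)/√(π² + (ln OS)²). With OS = 0.350, ln OS = −1.050 and ζ = 1.050/3.312 = 0.317.
From t_s ≈ 4/(ζω_n): ω_n = 4/(ζ·t_s) = 4/(0.317·0.0230) = 549 rad/s.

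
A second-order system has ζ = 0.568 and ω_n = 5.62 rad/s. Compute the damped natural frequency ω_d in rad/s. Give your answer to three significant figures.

ω_d ≈ 4.63 rad/s

ω_d = ω_n√(1−ζ²) = 5.62·√0.677 = 4.63 rad/s.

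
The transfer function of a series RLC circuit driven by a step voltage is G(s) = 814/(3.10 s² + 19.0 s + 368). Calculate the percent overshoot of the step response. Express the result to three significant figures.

Dividing through by 3.10: denominator becomes s² + 6.129 s + 118.7.
So ω_n = √118.7 = 10.9 rad/s and ζ = 6.129/(2·10.9) = 0.281.
%OS = 100 e^{−πζ/√(1−ζ²)} with ζ = 0.281 gives 39.8%.

%OS ≈ 39.8%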